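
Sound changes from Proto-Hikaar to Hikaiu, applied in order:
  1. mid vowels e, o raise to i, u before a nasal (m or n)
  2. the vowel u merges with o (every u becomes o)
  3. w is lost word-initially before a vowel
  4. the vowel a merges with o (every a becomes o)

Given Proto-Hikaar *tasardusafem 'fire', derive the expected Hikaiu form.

Hikaiu: *tasardusafem > tasardusafim > tasardosafim > tosordosofim  (by pre-nasal raising, vowel merger, vowel merger)

tosordosofim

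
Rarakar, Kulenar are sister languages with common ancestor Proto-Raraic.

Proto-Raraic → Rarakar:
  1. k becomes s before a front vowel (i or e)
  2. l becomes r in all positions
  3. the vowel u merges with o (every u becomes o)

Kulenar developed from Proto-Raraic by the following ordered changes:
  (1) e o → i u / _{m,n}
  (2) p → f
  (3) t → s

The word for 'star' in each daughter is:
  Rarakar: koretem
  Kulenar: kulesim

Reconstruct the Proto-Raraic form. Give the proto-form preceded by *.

Position 3: Rarakar has r, Kulenar has l. Kulenar preserves l here (none of its changes turn any other segment into l), so the proto-segment is *l.
Position 2: Rarakar has o, Kulenar has u. Taking the neighbouring segments as reconstructed: Rarakar o could go back to *o or *u; Kulenar u can only go back to *u — the one source consistent with every daughter is *u.
Continuing position by position gives *kuletem; check it forward:
Rarakar: *kuletem
  kuletem (rule 1 does not apply)
  kuletem → kuretem   [unconditioned shift]
  kuretem → koretem   [vowel merger]
  giving Rarakar koretem.
Kulenar: *kuletem > kuletim > kulesim  (by pre-nasal raising, unconditioned shift)
No other proto-form is consistent with every reflex, so the reconstruction is *kuletem.

*kuletem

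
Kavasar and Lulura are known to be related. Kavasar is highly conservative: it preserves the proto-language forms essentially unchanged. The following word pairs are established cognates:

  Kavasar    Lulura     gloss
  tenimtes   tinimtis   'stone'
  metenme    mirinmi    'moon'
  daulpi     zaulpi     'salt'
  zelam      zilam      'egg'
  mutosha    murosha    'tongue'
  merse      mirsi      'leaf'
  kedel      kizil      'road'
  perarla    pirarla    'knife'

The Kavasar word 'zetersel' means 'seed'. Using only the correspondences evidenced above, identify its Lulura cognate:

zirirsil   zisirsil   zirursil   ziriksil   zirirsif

zirirsil

tenimtes ~ tinimtis, metenme ~ mirinmi — Kavasar e corresponds to Lulura i after a consonant, before a consonant other than r, m, n, p, b, f, v.
metenme ~ mirinmi — Kavasar t corresponds to Lulura r between vowels (before a front vowel).
merse ~ mirsi, perarla ~ pirarla — Kavasar e corresponds to Lulura i after a consonant, before r.
Applying these to Kavasar 'zetersel':
  zetersel → zitersel   (e→i after a consonant, before a consonant other than r, m, n, p, b, f, v)
  zitersel → zirersel   (t→r between vowels (before a front vowel))
  zirersel → zirirsel   (e→i after a consonant, before r)
  zirirsel → zirirsil   (e→i after a consonant, before a consonant other than r, m, n, p, b, f, v)
So the Lulura cognate is 'zirirsil'.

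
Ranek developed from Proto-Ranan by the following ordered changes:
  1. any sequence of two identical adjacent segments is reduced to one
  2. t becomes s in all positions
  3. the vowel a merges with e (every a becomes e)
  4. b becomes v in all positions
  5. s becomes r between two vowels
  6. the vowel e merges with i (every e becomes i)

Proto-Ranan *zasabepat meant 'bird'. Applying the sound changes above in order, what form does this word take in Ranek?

Ranek: *zasabepat > zasabepas > zesebepes > zesevepes > zerevepes > zirivipis  (by unconditioned shift, vowel merger, unconditioned shift, rhotacism, vowel merger)

zirivipis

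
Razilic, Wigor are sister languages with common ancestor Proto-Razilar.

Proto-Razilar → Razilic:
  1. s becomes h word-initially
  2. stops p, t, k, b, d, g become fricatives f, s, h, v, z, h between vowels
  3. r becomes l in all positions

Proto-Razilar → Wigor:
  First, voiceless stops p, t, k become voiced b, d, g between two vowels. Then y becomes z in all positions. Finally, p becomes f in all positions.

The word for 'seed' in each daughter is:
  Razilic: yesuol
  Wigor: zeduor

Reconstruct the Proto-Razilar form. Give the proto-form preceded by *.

Position 6: Razilic has l, Wigor has r. Wigor preserves r here (none of its changes turn any other segment into r), so the proto-segment is *r.
Position 1: Razilic has y, Wigor has z. Razilic preserves y here (none of its changes turn any other segment into y), so the proto-segment is *y.
Continuing position by position gives *yetuor; check it forward:
Razilic: *yetuor
  yetuor (rule 1 does not apply)
  yetuor → yesuor   [intervocalic lenition]
  yesuor → yesuol   [unconditioned shift]
  giving Razilic yesuol.
Wigor: start from *yetuor.
  rule 1 (intervocalic voicing): yetuor → yeduor
  rule 2 (unconditioned shift): yeduor → zeduor
  rule 3: no change — zeduor
  ⇒ Wigor zeduor
*yetuor is the unique common source.

*yetuor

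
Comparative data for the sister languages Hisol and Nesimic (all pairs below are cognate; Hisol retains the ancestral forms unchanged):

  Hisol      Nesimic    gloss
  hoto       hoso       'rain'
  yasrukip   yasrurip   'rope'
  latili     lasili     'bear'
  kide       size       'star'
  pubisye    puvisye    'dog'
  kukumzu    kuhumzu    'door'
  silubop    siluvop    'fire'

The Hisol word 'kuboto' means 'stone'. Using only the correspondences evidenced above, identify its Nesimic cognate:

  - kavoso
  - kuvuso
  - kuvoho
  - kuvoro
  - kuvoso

silubop ~ siluvop — Hisol b corresponds to Nesimic v between vowels (before a back vowel).
hoto ~ hoso — Hisol t corresponds to Nesimic s between vowels (before a back vowel).
Applying these to Hisol 'kuboto':
  kuboto → kuvoto   (b→v between vowels (before a back vowel))
  kuvoto → kuvoso   (t→s between vowels (before a back vowel))
So the Nesimic cognate is 'kuvoso'.

kuvoso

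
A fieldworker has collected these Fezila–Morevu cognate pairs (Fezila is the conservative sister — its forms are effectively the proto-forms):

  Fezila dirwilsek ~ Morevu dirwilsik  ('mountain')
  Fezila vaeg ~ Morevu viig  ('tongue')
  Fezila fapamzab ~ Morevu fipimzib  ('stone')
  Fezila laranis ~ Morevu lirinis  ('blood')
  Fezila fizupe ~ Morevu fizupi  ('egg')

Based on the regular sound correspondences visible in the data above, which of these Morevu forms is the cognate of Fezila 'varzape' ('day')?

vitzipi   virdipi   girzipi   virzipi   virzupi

laranis ~ lirinis — Fezila a corresponds to Morevu i after a consonant, before r.
fapamzab ~ fipimzib — Fezila a corresponds to Morevu i after a consonant, before a labial obstruent.
fizupe ~ fizupi — Fezila e corresponds to Morevu i word-finally.
Applying these to Fezila 'varzape':
  varzape → virzape   (a→i after a consonant, before r)
  virzape → virzipe   (a→i after a consonant, before a labial obstruent)
  virzipe → virzipi   (e→i word-finally)
So the Morevu cognate is 'virzipi'.

virzipi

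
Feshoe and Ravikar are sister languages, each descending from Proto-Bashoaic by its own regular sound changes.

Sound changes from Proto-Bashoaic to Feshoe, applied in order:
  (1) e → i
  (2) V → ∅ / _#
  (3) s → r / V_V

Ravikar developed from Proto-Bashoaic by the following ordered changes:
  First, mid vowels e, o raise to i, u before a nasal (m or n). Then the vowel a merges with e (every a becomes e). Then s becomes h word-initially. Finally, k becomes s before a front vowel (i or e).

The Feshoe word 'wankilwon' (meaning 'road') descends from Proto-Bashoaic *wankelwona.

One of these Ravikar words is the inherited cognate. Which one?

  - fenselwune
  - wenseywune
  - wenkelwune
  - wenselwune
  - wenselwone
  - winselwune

Ravikar: *wankelwona
  wankelwona → wankelwuna   [pre-nasal raising]
  wankelwuna → wenkelwune   [vowel merger]
  wenkelwune (rule 3 does not apply)
  wenkelwune → wenselwune   [palatalisation]
  giving Ravikar wenselwune.
Only 'wenselwune' matches the regular Ravikar development of *wankelwona.

wenselwune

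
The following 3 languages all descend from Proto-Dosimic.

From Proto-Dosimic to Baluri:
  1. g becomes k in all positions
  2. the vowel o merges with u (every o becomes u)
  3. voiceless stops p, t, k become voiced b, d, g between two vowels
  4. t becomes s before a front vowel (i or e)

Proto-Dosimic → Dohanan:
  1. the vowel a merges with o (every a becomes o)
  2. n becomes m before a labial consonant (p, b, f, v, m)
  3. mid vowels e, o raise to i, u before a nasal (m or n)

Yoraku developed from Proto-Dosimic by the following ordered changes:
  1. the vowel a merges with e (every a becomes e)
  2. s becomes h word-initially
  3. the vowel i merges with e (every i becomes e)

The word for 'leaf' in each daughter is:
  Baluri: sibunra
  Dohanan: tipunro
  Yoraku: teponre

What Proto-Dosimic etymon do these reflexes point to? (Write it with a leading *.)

Position 7: Baluri has a, Dohanan has o, Yoraku has e. Baluri preserves a here (none of its changes turn any other segment into a), so the proto-segment is *a.
Position 2: Baluri has i, Dohanan has i, Yoraku has e. Baluri preserves i here (none of its changes turn any other segment into i), so the proto-segment is *i.
Position 3: Baluri has b, Dohanan has p, Yoraku has p. Dohanan preserves p here (none of its changes turn any other segment into p), so the proto-segment is *p.
Verify the candidate proto-form against each daughter:
Baluri: *tiponra
  tiponra (rule 1 does not apply)
  tiponra → tipunra   [vowel merger]
  tipunra → tibunra   [intervocalic voicing]
  tibunra → sibunra   [palatalisation]
  giving Baluri sibunra.
Dohanan: *tiponra
  tiponra → tiponro   [vowel merger]
  tiponro (rule 2 does not apply)
  tiponro → tipunro   [pre-nasal raising]
  giving Dohanan tipunro.
Yoraku: *tiponra > tiponre > teponre  (by vowel merger, vowel merger)
*tiponra is the unique common source.

*tiponra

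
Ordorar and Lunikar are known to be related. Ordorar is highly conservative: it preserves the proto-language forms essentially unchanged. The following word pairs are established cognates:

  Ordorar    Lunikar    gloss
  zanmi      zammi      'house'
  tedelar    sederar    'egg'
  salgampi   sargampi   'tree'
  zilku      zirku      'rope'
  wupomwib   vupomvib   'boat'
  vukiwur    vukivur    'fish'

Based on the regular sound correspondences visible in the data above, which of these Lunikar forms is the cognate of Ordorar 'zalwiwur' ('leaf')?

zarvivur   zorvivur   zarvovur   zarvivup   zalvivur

salgampi ~ sargampi, zilku ~ zirku — Ordorar l corresponds to Lunikar r after a vowel, before a consonant other than r, m, n, p, b, f, v.
wupomwib ~ vupomvib — Ordorar w corresponds to Lunikar v after a consonant, before a front vowel.
vukiwur ~ vukivur — Ordorar w corresponds to Lunikar v between vowels (before a back vowel).
Applying these to Ordorar 'zalwiwur':
  zalwiwur → zarwiwur   (l→r after a vowel, before a consonant other than r, m, n, p, b, f, v)
  zarwiwur → zarviwur   (w→v after a consonant, before a front vowel)
  zarviwur → zarvivur   (w→v between vowels (before a back vowel))
So the Lunikar cognate is 'zarvivur'.

zarvivur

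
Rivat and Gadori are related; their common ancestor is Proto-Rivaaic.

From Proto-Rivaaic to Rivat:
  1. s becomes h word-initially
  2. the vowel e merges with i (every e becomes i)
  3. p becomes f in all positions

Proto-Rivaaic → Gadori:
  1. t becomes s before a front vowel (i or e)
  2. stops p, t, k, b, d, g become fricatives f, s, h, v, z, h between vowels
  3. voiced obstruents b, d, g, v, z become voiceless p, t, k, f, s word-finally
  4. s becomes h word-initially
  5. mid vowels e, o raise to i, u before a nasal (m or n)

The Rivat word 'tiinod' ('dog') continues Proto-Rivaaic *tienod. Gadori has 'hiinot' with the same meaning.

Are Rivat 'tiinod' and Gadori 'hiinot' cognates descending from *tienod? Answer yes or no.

Derive the expected Gadori reflex of *tienod:
Gadori: *tienod
  tienod → sienod   [palatalisation]
  sienod (rule 2 does not apply)
  sienod → sienot   [final devoicing]
  sienot → hienot   [debuccalisation]
  hienot → hiinot   [pre-nasal raising]
  giving Gadori hiinot.
Gadori 'hiinot' matches the regular reflex exactly, so the pair is cognate.

yes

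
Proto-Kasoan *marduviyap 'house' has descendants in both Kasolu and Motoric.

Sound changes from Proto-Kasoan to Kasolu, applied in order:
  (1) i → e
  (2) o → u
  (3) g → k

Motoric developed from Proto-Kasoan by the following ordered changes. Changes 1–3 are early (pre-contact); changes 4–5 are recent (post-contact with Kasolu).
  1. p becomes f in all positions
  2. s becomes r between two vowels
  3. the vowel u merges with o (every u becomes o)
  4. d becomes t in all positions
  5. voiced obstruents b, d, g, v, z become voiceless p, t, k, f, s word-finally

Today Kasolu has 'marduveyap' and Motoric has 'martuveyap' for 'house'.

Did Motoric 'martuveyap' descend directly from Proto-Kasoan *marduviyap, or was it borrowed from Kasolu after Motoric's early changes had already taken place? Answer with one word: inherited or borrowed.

If inherited, *marduviyap would pass through all of Motoric's changes:
Motoric: *marduviyap > marduviyaf > mardoviyaf > martoviyaf  (by unconditioned shift, vowel merger, unconditioned shift)
If borrowed from Kasolu 'marduveyap' after the early changes, it would undergo only the recent ones:
  rule 4 (unconditioned shift): marduveyap → martuveyap
  rule 5 (final devoicing): no change (martuveyap)
  ⇒ as a loan: martuveyap
Motoric 'martuveyap' matches the loan outcome 'martuveyap', not the inherited 'martoviyaf' — it skipped the early Motoric changes, so it was borrowed from Kasolu.

borrowed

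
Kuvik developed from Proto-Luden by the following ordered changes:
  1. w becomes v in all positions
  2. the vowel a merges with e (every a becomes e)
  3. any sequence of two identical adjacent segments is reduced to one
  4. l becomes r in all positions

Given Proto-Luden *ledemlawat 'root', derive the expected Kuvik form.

redemrevet

Kuvik: *ledemlawat > ledemlavat > ledemlevet > redemrevet  (by unconditioned shift, vowel merger, unconditioned shift)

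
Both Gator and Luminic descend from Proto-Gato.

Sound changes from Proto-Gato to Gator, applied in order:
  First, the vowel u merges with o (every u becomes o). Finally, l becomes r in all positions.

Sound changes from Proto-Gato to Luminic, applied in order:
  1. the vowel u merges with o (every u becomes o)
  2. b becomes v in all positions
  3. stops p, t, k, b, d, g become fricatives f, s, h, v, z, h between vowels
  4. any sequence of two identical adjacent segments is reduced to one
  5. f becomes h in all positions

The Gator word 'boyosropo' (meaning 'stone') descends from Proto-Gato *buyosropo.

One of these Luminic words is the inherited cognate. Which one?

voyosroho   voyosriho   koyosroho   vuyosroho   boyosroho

Luminic: *buyosropo
  buyosropo → boyosropo   [vowel merger]
  boyosropo → voyosropo   [unconditioned shift]
  voyosropo → voyosrofo   [intervocalic lenition]
  voyosrofo (rule 4 does not apply)
  voyosrofo → voyosroho   [unconditioned shift]
  giving Luminic voyosroho.
Among the options, 'voyosroho' alone shows every Luminic change applied in order.

voyosroho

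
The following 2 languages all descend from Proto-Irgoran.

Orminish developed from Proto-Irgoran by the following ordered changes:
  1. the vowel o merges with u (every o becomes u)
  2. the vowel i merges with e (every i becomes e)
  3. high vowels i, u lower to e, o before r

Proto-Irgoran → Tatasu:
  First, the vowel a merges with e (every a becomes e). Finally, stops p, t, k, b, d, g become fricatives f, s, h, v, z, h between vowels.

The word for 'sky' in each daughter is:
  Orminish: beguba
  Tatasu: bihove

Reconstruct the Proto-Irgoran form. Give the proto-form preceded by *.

*bigoba

Position 5: Orminish has b, Tatasu has v. Orminish preserves b here (none of its changes turn any other segment into b), so the proto-segment is *b.
Position 6: Orminish has a, Tatasu has e. Orminish preserves a here (none of its changes turn any other segment into a), so the proto-segment is *a.
Position 2: Orminish has e, Tatasu has i. Tatasu preserves i here (none of its changes turn any other segment into i), so the proto-segment is *i.
This points to *bigoba. Verify forward in each daughter:
Orminish: start from *bigoba.
  rule 1 (vowel merger): bigoba → biguba
  rule 2 (vowel merger): biguba → beguba
  rule 3: no change — beguba
  ⇒ Orminish beguba
Tatasu: *bigoba
  bigoba → bigobe   [vowel merger]
  bigobe → bihove   [intervocalic lenition]
  giving Tatasu bihove.
Only *bigoba yields all of Orminish beguba, Tatasu bihove.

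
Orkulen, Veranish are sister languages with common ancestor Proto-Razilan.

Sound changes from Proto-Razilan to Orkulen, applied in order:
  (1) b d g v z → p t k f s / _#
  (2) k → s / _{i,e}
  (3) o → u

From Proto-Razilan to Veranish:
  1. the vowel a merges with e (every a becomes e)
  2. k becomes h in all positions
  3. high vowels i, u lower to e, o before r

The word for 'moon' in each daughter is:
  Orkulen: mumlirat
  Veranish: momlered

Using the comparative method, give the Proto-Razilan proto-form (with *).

*momlirad

Position 7: Orkulen has a, Veranish has e. Orkulen preserves a here (none of its changes turn any other segment into a), so the proto-segment is *a.
Position 2: Orkulen has u, Veranish has o. Taking the neighbouring segments as reconstructed: Orkulen u could go back to *o or *u; Veranish o can only go back to *o — the one source consistent with every daughter is *o.
Position 8: Orkulen has t, Veranish has d. Veranish preserves d here (none of its changes turn any other segment into d), so the proto-segment is *d.
This points to *momlirad. Verify forward in each daughter:
Orkulen: start from *momlirad.
  rule 1 (final devoicing): momlirad → momlirat
  rule 2: no change — momlirat
  rule 3 (vowel merger): momlirat → mumlirat
  ⇒ Orkulen mumlirat
Veranish: *momlirad > momlired > momlered  (by vowel merger, pre-rhotic lowering)
*momlirad is the unique common source.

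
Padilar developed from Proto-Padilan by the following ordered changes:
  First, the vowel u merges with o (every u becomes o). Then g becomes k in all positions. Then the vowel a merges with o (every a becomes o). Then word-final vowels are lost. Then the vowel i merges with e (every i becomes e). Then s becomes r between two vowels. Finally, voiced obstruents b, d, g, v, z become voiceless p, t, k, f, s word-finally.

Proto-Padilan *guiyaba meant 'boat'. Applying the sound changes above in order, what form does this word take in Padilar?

koeyop

Padilar: start from *guiyaba.
  rule 1 (vowel merger): guiyaba → goiyaba
  rule 2 (unconditioned shift): goiyaba → koiyaba
  rule 3 (vowel merger): koiyaba → koiyobo
  rule 4 (apocope): koiyobo → koiyob
  rule 5 (vowel merger): koiyob → koeyob
  rule 6: no change — koeyob
  rule 7 (final devoicing): koeyob → koeyop
  ⇒ Padilar koeyop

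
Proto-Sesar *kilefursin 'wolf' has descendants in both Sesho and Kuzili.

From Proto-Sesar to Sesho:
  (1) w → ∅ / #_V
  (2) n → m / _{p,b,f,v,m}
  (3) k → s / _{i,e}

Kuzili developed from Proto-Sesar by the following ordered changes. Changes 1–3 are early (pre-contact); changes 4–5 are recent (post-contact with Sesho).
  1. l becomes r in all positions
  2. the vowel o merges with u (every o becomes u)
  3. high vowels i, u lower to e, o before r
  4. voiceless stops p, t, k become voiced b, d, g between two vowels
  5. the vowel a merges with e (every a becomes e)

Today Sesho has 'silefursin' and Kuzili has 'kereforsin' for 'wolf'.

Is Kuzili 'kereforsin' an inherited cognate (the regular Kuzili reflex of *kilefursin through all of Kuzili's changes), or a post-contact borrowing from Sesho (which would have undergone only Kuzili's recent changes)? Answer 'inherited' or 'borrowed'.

If inherited, *kilefursin would pass through all of Kuzili's changes:
Kuzili: *kilefursin
  kilefursin → kirefursin   [unconditioned shift]
  kirefursin (rule 2 does not apply)
  kirefursin → kereforsin   [pre-rhotic lowering]
  kereforsin (rule 4 does not apply)
  kereforsin (rule 5 does not apply)
  giving Kuzili kereforsin.
If borrowed from Sesho 'silefursin' after the early changes, it would undergo only the recent ones:
  rule 4 (intervocalic voicing): no change (silefursin)
  rule 5 (vowel merger): no change (silefursin)
  ⇒ as a loan: silefursin
Kuzili 'kereforsin' matches the inherited outcome exactly, so it is an inherited cognate, not a loan.

inherited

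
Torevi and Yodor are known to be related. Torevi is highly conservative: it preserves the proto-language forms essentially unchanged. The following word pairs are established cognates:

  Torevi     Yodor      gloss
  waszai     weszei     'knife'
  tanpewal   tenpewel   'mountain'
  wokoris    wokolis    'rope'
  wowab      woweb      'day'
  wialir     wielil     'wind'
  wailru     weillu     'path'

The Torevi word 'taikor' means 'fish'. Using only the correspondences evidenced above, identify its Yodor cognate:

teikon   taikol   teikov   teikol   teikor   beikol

teikol

waszai ~ weszei, wailru ~ weillu — Torevi a corresponds to Yodor e after a consonant, before a front vowel.
wialir ~ wielil — Torevi r corresponds to Yodor l word-finally.
Applying these to Torevi 'taikor':
  taikor → teikor   (a→e after a consonant, before a front vowel)
  teikor → teikol   (r→l word-finally)
So the Yodor cognate is 'teikol'.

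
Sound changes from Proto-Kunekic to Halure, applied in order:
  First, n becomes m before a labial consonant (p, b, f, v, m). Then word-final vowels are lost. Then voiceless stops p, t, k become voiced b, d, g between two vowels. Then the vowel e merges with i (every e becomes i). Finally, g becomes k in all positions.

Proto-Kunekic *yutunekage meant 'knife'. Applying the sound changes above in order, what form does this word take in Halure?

yudunikak

Halure: *yutunekage > yutunekag > yudunegag > yudunigag > yudunikak  (by apocope, intervocalic voicing, vowel merger, unconditioned shift)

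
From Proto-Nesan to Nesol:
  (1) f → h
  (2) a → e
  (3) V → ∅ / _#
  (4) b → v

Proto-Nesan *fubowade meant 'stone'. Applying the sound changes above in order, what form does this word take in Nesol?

Nesol: start from *fubowade.
  rule 1 (unconditioned shift): fubowade → hubowade
  rule 2 (vowel merger): hubowade → hubowede
  rule 3 (apocope): hubowede → hubowed
  rule 4 (unconditioned shift): hubowed → huvowed
  ⇒ Nesol huvowed

huvowed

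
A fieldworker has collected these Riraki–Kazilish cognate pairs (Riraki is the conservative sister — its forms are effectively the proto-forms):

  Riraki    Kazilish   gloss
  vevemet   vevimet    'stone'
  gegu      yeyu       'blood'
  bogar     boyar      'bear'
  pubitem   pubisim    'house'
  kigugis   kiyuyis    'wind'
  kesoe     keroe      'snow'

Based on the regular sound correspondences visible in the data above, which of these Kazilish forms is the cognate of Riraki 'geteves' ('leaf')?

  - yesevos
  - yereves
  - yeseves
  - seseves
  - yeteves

yeseves

gegu ~ yeyu — Riraki g corresponds to Kazilish y word-initially before a front vowel.
pubitem ~ pubisim — Riraki t corresponds to Kazilish s between vowels (before a front vowel).
Applying these to Riraki 'geteves':
  geteves → yeteves   (g→y word-initially before a front vowel)
  yeteves → yeseves   (t→s between vowels (before a front vowel))
So the Kazilish cognate is 'yeseves'.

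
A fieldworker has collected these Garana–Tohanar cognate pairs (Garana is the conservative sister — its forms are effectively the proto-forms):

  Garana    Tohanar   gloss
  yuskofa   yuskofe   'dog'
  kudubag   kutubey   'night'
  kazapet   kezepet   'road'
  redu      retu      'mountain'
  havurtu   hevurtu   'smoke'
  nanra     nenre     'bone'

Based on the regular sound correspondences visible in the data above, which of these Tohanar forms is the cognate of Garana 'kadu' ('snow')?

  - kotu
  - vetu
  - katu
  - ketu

kudubag ~ kutubey, kazapet ~ kezepet — Garana a corresponds to Tohanar e after a consonant, before a consonant other than r, m, n, p, b, f, v.
kudubag ~ kutubey, redu ~ retu — Garana d corresponds to Tohanar t between vowels (before a back vowel).
Applying these to Garana 'kadu':
  kadu → kedu   (a→e after a consonant, before a consonant other than r, m, n, p, b, f, v)
  kedu → ketu   (d→t between vowels (before a back vowel))
So the Tohanar cognate is 'ketu'.

ketu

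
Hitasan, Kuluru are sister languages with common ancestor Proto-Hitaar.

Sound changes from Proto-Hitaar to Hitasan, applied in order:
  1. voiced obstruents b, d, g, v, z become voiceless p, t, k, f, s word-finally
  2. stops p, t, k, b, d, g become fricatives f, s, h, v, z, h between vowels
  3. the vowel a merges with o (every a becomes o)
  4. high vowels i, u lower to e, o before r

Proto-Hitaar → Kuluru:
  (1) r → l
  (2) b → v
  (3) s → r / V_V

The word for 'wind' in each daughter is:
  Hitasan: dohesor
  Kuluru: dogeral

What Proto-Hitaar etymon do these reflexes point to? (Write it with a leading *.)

*dogesar

Position 5: Hitasan has s, Kuluru has r. In Kuluru, r can only continue *s, so the proto-segment is *s.
Position 7: Hitasan has r, Kuluru has l. Hitasan preserves r here (none of its changes turn any other segment into r), so the proto-segment is *r.
Position 6: Hitasan has o, Kuluru has a. Kuluru preserves a here (none of its changes turn any other segment into a), so the proto-segment is *a.
This points to *dogesar. Verify forward in each daughter:
Hitasan: *dogesar > dohesar > dohesor  (by intervocalic lenition, vowel merger)
Kuluru: *dogesar
  dogesar → dogesal   [unconditioned shift]
  dogesal (rule 2 does not apply)
  dogesal → dogeral   [rhotacism]
  giving Kuluru dogeral.
Only *dogesar yields all of Hitasan dohesor, Kuluru dogeral.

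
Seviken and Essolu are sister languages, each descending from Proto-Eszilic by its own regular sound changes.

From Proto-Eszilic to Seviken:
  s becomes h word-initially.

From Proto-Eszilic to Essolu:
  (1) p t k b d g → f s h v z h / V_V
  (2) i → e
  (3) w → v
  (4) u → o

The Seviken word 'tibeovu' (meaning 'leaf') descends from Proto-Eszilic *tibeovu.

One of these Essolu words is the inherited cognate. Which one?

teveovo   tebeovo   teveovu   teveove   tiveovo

Essolu: start from *tibeovu.
  rule 1 (intervocalic lenition): tibeovu → tiveovu
  rule 2 (vowel merger): tiveovu → teveovu
  rule 3: no change — teveovu
  rule 4 (vowel merger): teveovu → teveovo
  ⇒ Essolu teveovo

teveovo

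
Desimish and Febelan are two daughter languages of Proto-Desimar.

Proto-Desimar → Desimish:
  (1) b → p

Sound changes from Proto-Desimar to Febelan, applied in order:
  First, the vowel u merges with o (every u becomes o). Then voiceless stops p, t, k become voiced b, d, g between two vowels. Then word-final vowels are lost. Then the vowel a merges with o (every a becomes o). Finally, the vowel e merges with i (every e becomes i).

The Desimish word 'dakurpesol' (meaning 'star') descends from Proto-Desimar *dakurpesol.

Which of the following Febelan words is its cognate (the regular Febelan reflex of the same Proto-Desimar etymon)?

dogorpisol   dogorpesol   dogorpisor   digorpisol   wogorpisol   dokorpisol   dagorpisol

dogorpisol

Febelan: *dakurpesol > dakorpesol > dagorpesol > dogorpesol > dogorpisol  (by vowel merger, intervocalic voicing, vowel merger, vowel merger)
Among the options, 'dogorpisol' alone shows every Febelan change applied in order.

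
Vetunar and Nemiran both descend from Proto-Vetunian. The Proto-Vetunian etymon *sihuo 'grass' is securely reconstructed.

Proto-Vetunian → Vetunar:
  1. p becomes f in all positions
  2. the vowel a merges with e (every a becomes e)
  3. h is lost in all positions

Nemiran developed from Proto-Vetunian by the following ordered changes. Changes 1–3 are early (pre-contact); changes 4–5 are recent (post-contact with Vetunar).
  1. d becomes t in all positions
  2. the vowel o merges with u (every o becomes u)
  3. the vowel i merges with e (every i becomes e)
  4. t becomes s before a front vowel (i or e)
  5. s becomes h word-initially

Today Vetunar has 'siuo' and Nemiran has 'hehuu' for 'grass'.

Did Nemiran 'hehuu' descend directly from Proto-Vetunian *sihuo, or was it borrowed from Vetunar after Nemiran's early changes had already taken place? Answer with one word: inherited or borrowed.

inherited

If inherited, *sihuo would pass through all of Nemiran's changes:
Nemiran: *sihuo
  sihuo (rule 1 does not apply)
  sihuo → sihuu   [vowel merger]
  sihuu → sehuu   [vowel merger]
  sehuu (rule 4 does not apply)
  sehuu → hehuu   [debuccalisation]
  giving Nemiran hehuu.
If borrowed from Vetunar 'siuo' after the early changes, it would undergo only the recent ones:
  rule 4 (palatalisation): no change (siuo)
  rule 5 (debuccalisation): siuo → hiuo
  ⇒ as a loan: hiuo
Nemiran 'hehuu' matches the inherited outcome exactly, so it is an inherited cognate, not a loan.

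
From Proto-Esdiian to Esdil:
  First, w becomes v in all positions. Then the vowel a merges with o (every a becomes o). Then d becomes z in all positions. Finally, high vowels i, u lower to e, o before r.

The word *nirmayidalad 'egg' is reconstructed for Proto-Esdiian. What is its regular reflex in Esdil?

Esdil: *nirmayidalad
  nirmayidalad (rule 1 does not apply)
  nirmayidalad → nirmoyidolod   [vowel merger]
  nirmoyidolod → nirmoyizoloz   [unconditioned shift]
  nirmoyizoloz → nermoyizoloz   [pre-rhotic lowering]
  giving Esdil nermoyizoloz.

nermoyizoloz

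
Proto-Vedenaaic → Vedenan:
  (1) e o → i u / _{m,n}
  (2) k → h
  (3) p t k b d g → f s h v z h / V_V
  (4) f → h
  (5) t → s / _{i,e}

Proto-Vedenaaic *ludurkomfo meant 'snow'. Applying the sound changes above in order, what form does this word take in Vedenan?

luzurhumho

Vedenan: start from *ludurkomfo.
  rule 1 (pre-nasal raising): ludurkomfo → ludurkumfo
  rule 2 (unconditioned shift): ludurkumfo → ludurhumfo
  rule 3 (intervocalic lenition): ludurhumfo → luzurhumfo
  rule 4 (unconditioned shift): luzurhumfo → luzurhumho
  rule 5: no change — luzurhumho
  ⇒ Vedenan luzurhumho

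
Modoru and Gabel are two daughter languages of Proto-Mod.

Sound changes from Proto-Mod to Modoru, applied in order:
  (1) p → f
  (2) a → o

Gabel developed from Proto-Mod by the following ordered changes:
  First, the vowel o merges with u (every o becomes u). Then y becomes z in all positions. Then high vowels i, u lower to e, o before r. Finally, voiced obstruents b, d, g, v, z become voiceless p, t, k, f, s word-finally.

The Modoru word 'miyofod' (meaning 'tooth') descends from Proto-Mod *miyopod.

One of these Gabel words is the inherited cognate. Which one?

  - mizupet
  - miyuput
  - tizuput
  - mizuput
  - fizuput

Gabel: *miyopod
  miyopod → miyupud   [vowel merger]
  miyupud → mizupud   [unconditioned shift]
  mizupud (rule 3 does not apply)
  mizupud → mizuput   [final devoicing]
  giving Gabel mizuput.

mizuput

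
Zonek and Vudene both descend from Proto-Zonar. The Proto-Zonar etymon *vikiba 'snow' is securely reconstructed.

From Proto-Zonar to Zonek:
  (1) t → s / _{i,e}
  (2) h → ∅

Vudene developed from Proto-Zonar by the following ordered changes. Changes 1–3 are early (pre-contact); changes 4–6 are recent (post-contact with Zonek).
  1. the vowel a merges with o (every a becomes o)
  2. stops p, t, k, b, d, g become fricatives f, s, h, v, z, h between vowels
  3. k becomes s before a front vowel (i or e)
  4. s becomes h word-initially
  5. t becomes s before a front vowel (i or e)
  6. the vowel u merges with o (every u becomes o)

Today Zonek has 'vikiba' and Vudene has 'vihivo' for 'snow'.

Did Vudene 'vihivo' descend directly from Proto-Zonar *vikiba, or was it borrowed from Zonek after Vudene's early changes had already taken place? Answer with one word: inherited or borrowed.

If inherited, *vikiba would pass through all of Vudene's changes:
Vudene: *vikiba > vikibo > vihivo  (by vowel merger, intervocalic lenition)
If borrowed from Zonek 'vikiba' after the early changes, it would undergo only the recent ones:
  rule 4 (debuccalisation): no change (vikiba)
  rule 5 (palatalisation): no change (vikiba)
  rule 6 (vowel merger): no change (vikiba)
  ⇒ as a loan: vikiba
Vudene 'vihivo' matches the inherited outcome exactly, so it is an inherited cognate, not a loan.

inherited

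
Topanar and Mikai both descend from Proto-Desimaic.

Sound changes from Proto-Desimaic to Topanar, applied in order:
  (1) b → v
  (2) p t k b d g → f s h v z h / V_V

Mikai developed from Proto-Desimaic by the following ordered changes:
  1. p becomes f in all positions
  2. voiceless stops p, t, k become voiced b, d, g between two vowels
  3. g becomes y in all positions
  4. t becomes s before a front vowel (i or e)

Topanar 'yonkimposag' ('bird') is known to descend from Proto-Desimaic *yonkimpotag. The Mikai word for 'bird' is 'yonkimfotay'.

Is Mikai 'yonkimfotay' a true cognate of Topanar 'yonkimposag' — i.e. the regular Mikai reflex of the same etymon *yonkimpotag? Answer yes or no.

no

Derive the expected Mikai reflex of *yonkimpotag:
Mikai: *yonkimpotag > yonkimfotag > yonkimfodag > yonkimfoday  (by unconditioned shift, intervocalic voicing, unconditioned shift)
The regular Mikai reflex would be 'yonkimfoday', but the attested form is 'yonkimfotay'. The correspondence is irregular, so they are not cognates (the Mikai form has a different source).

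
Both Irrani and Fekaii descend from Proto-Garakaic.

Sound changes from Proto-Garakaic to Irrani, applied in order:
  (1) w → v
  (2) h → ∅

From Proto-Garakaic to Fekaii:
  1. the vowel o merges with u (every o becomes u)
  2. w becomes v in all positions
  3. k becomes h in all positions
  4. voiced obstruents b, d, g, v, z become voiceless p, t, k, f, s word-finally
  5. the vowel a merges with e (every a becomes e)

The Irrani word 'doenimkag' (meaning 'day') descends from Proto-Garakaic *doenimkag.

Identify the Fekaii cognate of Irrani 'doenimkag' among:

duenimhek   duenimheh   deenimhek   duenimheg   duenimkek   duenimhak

duenimhek

Fekaii: *doenimkag
  doenimkag → duenimkag   [vowel merger]
  duenimkag (rule 2 does not apply)
  duenimkag → duenimhag   [unconditioned shift]
  duenimhag → duenimhak   [final devoicing]
  duenimhak → duenimhek   [vowel merger]
  giving Fekaii duenimhek.
Among the options, 'duenimhek' alone shows every Fekaii change applied in order.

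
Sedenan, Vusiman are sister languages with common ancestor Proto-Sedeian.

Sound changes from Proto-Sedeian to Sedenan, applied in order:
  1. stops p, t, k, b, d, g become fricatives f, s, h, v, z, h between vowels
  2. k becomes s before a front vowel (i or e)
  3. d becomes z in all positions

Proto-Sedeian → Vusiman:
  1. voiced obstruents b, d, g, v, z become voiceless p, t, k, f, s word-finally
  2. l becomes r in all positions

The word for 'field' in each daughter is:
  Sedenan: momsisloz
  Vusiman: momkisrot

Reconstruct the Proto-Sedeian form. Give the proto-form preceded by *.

*momkislod

Position 9: Sedenan has z, Vusiman has t. Taking the neighbouring segments as reconstructed: Sedenan z could go back to *d or *z; Vusiman t could go back to *t or *d — the one source consistent with every daughter is *d.
Position 4: Sedenan has s, Vusiman has k. Taking the neighbouring segments as reconstructed: Sedenan s could go back to *k or *s; Vusiman k can only go back to *k — the one source consistent with every daughter is *k.
This points to *momkislod. Verify forward in each daughter:
Sedenan: *momkislod > momsislod > momsisloz  (by palatalisation, unconditioned shift)
Vusiman: *momkislod
  momkislod → momkislot   [final devoicing]
  momkislot → momkisrot   [unconditioned shift]
  giving Vusiman momkisrot.
Only *momkislod yields all of Sedenan momsisloz, Vusiman momkisrot.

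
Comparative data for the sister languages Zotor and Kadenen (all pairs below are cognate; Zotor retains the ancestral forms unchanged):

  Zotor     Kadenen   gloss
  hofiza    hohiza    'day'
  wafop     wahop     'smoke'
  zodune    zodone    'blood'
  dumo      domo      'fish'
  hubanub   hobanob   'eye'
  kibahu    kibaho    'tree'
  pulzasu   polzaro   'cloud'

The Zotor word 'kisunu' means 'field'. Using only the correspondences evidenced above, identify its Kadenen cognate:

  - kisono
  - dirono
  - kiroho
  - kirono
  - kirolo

pulzasu ~ polzaro — Zotor s corresponds to Kadenen r between vowels (before a back vowel).
zodune ~ zodone — Zotor u corresponds to Kadenen o after a consonant, before a nasal.
kibahu ~ kibaho, pulzasu ~ polzaro — Zotor u corresponds to Kadenen o word-finally.
Applying these to Zotor 'kisunu':
  kisunu → kirunu   (s→r between vowels (before a back vowel))
  kirunu → kironu   (u→o after a consonant, before a nasal)
  kironu → kirono   (u→o word-finally)
So the Kadenen cognate is 'kirono'.

kirono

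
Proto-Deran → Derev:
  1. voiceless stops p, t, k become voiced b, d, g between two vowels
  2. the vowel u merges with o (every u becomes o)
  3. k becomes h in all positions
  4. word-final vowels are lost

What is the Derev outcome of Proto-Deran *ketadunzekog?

Derev: *ketadunzekog > kedadunzegog > kedadonzegog > hedadonzegog  (by intervocalic voicing, vowel merger, unconditioned shift)

hedadonzegog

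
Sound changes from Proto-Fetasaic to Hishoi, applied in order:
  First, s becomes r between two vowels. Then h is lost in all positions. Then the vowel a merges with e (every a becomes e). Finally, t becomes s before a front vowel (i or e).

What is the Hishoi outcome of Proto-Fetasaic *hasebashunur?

Hishoi: start from *hasebashunur.
  rule 1 (rhotacism): hasebashunur → harebashunur
  rule 2 (h-loss): harebashunur → arebasunur
  rule 3 (vowel merger): arebasunur → erebesunur
  rule 4: no change — erebesunur
  ⇒ Hishoi erebesunur

erebesunur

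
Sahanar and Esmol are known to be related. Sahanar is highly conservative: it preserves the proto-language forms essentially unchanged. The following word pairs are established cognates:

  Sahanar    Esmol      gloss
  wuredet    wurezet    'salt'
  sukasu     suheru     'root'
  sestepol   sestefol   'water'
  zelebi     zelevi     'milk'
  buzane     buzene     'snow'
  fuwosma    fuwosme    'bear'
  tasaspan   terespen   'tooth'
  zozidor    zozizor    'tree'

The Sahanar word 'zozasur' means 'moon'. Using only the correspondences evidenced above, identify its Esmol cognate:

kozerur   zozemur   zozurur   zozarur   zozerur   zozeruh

zozerur

sukasu ~ suheru, tasaspan ~ terespen — Sahanar a corresponds to Esmol e after a consonant, before a consonant other than r, m, n, p, b, f, v.
sukasu ~ suheru — Sahanar s corresponds to Esmol r between vowels (before a back vowel).
Applying these to Sahanar 'zozasur':
  zozasur → zozesur   (a→e after a consonant, before a consonant other than r, m, n, p, b, f, v)
  zozesur → zozerur   (s→r between vowels (before a back vowel))
So the Esmol cognate is 'zozerur'.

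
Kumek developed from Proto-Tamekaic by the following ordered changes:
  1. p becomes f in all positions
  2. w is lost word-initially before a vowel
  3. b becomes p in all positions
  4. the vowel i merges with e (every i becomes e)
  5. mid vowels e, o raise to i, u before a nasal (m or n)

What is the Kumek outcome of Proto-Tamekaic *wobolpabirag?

opolfaperag

Kumek: *wobolpabirag > wobolfabirag > obolfabirag > opolfapirag > opolfaperag  (by unconditioned shift, glide loss, unconditioned shift, vowel merger)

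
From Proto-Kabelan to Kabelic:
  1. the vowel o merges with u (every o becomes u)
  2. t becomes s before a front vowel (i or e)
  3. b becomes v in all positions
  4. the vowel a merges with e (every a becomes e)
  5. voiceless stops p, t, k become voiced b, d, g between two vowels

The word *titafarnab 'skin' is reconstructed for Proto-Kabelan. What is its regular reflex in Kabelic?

sidefernev

Kabelic: *titafarnab
  titafarnab (rule 1 does not apply)
  titafarnab → sitafarnab   [palatalisation]
  sitafarnab → sitafarnav   [unconditioned shift]
  sitafarnav → sitefernev   [vowel merger]
  sitefernev → sidefernev   [intervocalic voicing]
  giving Kabelic sidefernev.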